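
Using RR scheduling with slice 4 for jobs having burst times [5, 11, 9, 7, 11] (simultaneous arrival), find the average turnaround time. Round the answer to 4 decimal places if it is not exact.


Time quantum = 4
Execution trace:
  J1 runs 4 units, time = 4
  J2 runs 4 units, time = 8
  J3 runs 4 units, time = 12
  J4 runs 4 units, time = 16
  J5 runs 4 units, time = 20
  J1 runs 1 units, time = 21
  J2 runs 4 units, time = 25
  J3 runs 4 units, time = 29
  J4 runs 3 units, time = 32
  J5 runs 4 units, time = 36
  J2 runs 3 units, time = 39
  J3 runs 1 units, time = 40
  J5 runs 3 units, time = 43
Finish times: [21, 39, 40, 32, 43]
Average turnaround = 175/5 = 35.0

35.0


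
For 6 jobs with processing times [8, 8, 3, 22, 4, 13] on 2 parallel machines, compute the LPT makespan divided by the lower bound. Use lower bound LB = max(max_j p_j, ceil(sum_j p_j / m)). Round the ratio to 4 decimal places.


LPT order: [22, 13, 8, 8, 4, 3]
Machine loads after assignment: [29, 29]
LPT makespan = 29
Lower bound = max(max_job, ceil(total/2)) = max(22, 29) = 29
Ratio = 29 / 29 = 1.0

1.0


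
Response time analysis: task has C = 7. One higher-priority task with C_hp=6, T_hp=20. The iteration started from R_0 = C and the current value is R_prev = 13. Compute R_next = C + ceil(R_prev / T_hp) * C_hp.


R_next = C + ceil(R_prev / T_hp) * C_hp
ceil(13 / 20) = ceil(0.65) = 1
Interference = 1 * 6 = 6
R_next = 7 + 6 = 13
R_next = R_prev, so the iteration has converged (response time = 13).

13


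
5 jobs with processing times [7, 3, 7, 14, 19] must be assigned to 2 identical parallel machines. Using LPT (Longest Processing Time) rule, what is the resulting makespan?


Sort jobs in decreasing order (LPT): [19, 14, 7, 7, 3]
Assign each job to the least loaded machine:
  Machine 1: jobs [19, 7], load = 26
  Machine 2: jobs [14, 7, 3], load = 24
Makespan = max load = 26

26


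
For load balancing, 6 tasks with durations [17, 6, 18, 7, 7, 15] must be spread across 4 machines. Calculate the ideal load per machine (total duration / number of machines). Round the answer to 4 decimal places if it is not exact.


Total processing time = 17 + 6 + 18 + 7 + 7 + 15 = 70
Number of machines = 4
Ideal balanced load = 70 / 4 = 17.5

17.5


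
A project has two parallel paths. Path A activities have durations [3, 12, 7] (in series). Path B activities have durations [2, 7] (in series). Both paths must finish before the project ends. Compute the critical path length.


Path A total = 3 + 12 + 7 = 22
Path B total = 2 + 7 = 9
Critical path = longest path = max(22, 9) = 22

22


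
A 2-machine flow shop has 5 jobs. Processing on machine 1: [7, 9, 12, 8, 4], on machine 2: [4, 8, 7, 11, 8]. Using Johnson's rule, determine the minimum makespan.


Apply Johnson's rule:
  Group 1 (a <= b): [(5, 4, 8), (4, 8, 11)]
  Group 2 (a > b): [(2, 9, 8), (3, 12, 7), (1, 7, 4)]
Optimal job order: [5, 4, 2, 3, 1]
Schedule:
  Job 5: M1 done at 4, M2 done at 12
  Job 4: M1 done at 12, M2 done at 23
  Job 2: M1 done at 21, M2 done at 31
  Job 3: M1 done at 33, M2 done at 40
  Job 1: M1 done at 40, M2 done at 44
Makespan = 44

44


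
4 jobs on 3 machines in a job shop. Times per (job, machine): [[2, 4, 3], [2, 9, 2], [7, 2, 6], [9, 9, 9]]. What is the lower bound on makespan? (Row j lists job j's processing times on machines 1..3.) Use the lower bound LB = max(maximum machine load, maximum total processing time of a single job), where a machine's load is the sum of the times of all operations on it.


Machine loads:
  Machine 1: 2 + 2 + 7 + 9 = 20
  Machine 2: 4 + 9 + 2 + 9 = 24
  Machine 3: 3 + 2 + 6 + 9 = 20
Max machine load = 24
Job totals:
  Job 1: 9
  Job 2: 13
  Job 3: 15
  Job 4: 27
Max job total = 27
Lower bound = max(24, 27) = 27

27


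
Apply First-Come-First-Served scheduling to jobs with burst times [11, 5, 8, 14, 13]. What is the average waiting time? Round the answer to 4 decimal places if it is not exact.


FCFS order (as given): [11, 5, 8, 14, 13]
Waiting times:
  Job 1: wait = 0
  Job 2: wait = 11
  Job 3: wait = 16
  Job 4: wait = 24
  Job 5: wait = 38
Sum of waiting times = 89
Average waiting time = 89/5 = 17.8

17.8


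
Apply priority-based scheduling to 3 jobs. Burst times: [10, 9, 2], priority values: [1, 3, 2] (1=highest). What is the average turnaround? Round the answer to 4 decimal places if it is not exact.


Sort by priority (ascending = highest first):
Order: [(1, 10), (2, 2), (3, 9)]
Completion times:
  Priority 1, burst=10, C=10
  Priority 2, burst=2, C=12
  Priority 3, burst=9, C=21
Average turnaround = 43/3 = 14.3333

14.3333


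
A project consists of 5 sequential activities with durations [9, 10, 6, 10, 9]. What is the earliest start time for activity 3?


Activity 3 starts after activities 1 through 2 complete.
Predecessor durations: [9, 10]
ES = 9 + 10 = 19

19


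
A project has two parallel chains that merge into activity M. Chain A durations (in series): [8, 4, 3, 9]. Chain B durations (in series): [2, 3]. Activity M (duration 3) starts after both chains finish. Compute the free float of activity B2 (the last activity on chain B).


ES(B2) = sum of predecessors on chain B = 2
EF(B2) = ES + duration = 2 + 3 = 5
Successor of B2 is M. ES(M) = max(sum(A), sum(B)) = max(24, 5) = 24
Free float = ES(successor) - EF(current) = 24 - 5 = 19

19


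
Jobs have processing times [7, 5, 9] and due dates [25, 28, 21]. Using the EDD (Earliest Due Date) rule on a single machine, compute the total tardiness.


Sort by due date (EDD order): [(9, 21), (7, 25), (5, 28)]
Compute completion times and tardiness:
  Job 1: p=9, d=21, C=9, tardiness=max(0,9-21)=0
  Job 2: p=7, d=25, C=16, tardiness=max(0,16-25)=0
  Job 3: p=5, d=28, C=21, tardiness=max(0,21-28)=0
Total tardiness = 0

0


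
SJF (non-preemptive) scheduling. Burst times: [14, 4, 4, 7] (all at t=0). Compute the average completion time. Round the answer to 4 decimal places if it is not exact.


SJF order (ascending): [4, 4, 7, 14]
Completion times:
  Job 1: burst=4, C=4
  Job 2: burst=4, C=8
  Job 3: burst=7, C=15
  Job 4: burst=14, C=29
Average completion = 56/4 = 14.0

14.0


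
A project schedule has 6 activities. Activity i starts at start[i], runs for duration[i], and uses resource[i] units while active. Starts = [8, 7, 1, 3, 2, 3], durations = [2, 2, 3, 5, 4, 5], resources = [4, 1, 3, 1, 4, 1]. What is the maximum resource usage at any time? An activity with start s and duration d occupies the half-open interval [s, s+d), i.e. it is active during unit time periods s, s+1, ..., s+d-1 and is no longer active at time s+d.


Each activity i is active on [start_i, start_i + duration_i).
Compute total resource usage per time slot:
  t=0: active resources = [], total = 0
  t=1: active resources = [3], total = 3
  t=2: active resources = [3, 4], total = 7
  t=3: active resources = [3, 1, 4, 1], total = 9
  t=4: active resources = [1, 4, 1], total = 6
  t=5: active resources = [1, 4, 1], total = 6
  t=6: active resources = [1, 1], total = 2
  t=7: active resources = [1, 1, 1], total = 3
  t=8: active resources = [4, 1], total = 5
  t=9: active resources = [4], total = 4
Peak resource demand = 9

9


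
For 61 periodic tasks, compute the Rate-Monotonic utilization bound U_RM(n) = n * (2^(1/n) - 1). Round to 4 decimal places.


Compute 2^(1/61) = 1.0114278734
Subtract 1: 1.0114278734 - 1 = 0.0114278734
Multiply by n: 61 * 0.0114278734 = 0.6971002774
Round to 4 dp: 0.6971

0.6971


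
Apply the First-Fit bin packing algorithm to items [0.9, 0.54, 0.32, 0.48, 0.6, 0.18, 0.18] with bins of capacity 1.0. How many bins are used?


Place items sequentially using First-Fit:
  Item 0.9 -> new Bin 1
  Item 0.54 -> new Bin 2
  Item 0.32 -> Bin 2 (now 0.86)
  Item 0.48 -> new Bin 3
  Item 0.6 -> new Bin 4
  Item 0.18 -> Bin 3 (now 0.66)
  Item 0.18 -> Bin 3 (now 0.84)
Total bins used = 4

4


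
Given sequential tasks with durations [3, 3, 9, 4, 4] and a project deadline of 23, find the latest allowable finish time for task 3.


LF(activity 3) = deadline - sum of successor durations
Successors: activities 4 through 5 with durations [4, 4]
Sum of successor durations = 8
LF = 23 - 8 = 15

15


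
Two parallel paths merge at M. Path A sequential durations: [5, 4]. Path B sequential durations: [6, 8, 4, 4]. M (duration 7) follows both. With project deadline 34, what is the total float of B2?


Forward pass: ES(B2) = sum of predecessors on chain B = 6
EF = ES + duration = 6 + 8 = 14
Backward pass: LF(M) = deadline = 34; LS(M) = 34 - 7 = 27
LF(B2) = LS(M) - sum(successors on chain B) = 27 - 8 = 19
LS = LF - duration = 19 - 8 = 11
Total float = LS - ES = 11 - 6 = 5

5


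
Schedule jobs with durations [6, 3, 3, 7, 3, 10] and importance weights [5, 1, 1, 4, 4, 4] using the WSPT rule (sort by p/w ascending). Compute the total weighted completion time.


Compute p/w ratios and sort ascending (WSPT): [(3, 4), (6, 5), (7, 4), (10, 4), (3, 1), (3, 1)]
Compute weighted completion times:
  Job (p=3,w=4): C=3, w*C=4*3=12
  Job (p=6,w=5): C=9, w*C=5*9=45
  Job (p=7,w=4): C=16, w*C=4*16=64
  Job (p=10,w=4): C=26, w*C=4*26=104
  Job (p=3,w=1): C=29, w*C=1*29=29
  Job (p=3,w=1): C=32, w*C=1*32=32
Total weighted completion time = 286

286


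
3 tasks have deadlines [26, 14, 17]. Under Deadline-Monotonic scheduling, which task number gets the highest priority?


Sort tasks by relative deadline (ascending):
  Task 2: deadline = 14
  Task 3: deadline = 17
  Task 1: deadline = 26
Priority order (highest first): [2, 3, 1]
Highest priority task = 2

2


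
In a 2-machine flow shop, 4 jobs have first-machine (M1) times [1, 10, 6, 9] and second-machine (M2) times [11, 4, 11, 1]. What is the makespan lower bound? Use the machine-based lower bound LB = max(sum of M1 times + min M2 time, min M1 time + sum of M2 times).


LB1 = sum(M1 times) + min(M2 times) = 26 + 1 = 27
LB2 = min(M1 times) + sum(M2 times) = 1 + 27 = 28
Lower bound = max(LB1, LB2) = max(27, 28) = 28

28


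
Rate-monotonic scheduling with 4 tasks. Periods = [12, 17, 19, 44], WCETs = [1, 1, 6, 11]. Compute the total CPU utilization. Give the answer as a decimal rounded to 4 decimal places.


Compute individual utilizations (exact fractions):
  Task 1: C/T = 1/12 (approx. 0.0833)
  Task 2: C/T = 1/17 (approx. 0.0588)
  Task 3: C/T = 6/19 (approx. 0.3158)
  Task 4: C/T = 11/44 = 1/4 (approx. 0.25)
Total utilization U = 1/12 + 1/17 + 6/19 + 1/4 = 686/969
Rounded to 4 decimal places: U = 0.7079
RM (Liu & Layland) bound for 4 tasks = 0.756828; compare with U = 686/969 (approx. 0.707946)
U <= bound, so schedulable by RM sufficient condition.

0.7079


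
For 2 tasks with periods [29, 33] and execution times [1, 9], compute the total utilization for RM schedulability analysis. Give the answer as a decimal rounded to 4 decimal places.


Compute individual utilizations (exact fractions):
  Task 1: C/T = 1/29 (approx. 0.0345)
  Task 2: C/T = 9/33 = 3/11 (approx. 0.2727)
Total utilization U = 1/29 + 3/11 = 98/319
Rounded to 4 decimal places: U = 0.3072
RM (Liu & Layland) bound for 2 tasks = 0.828427; compare with U = 98/319 (approx. 0.307210)
U <= bound, so schedulable by RM sufficient condition.

0.3072


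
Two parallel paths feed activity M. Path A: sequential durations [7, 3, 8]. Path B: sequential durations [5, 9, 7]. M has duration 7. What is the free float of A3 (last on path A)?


ES(A3) = sum of predecessors on chain A = 10
EF(A3) = ES + duration = 10 + 8 = 18
Successor of A3 is M. ES(M) = max(sum(A), sum(B)) = max(18, 21) = 21
Free float = ES(successor) - EF(current) = 21 - 18 = 3

3


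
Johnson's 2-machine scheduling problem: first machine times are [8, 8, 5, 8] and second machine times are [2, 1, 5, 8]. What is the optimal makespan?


Apply Johnson's rule:
  Group 1 (a <= b): [(3, 5, 5), (4, 8, 8)]
  Group 2 (a > b): [(1, 8, 2), (2, 8, 1)]
Optimal job order: [3, 4, 1, 2]
Schedule:
  Job 3: M1 done at 5, M2 done at 10
  Job 4: M1 done at 13, M2 done at 21
  Job 1: M1 done at 21, M2 done at 23
  Job 2: M1 done at 29, M2 done at 30
Makespan = 30

30


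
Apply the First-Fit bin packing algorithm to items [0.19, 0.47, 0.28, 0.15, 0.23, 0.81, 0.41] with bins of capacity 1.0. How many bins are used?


Place items sequentially using First-Fit:
  Item 0.19 -> new Bin 1
  Item 0.47 -> Bin 1 (now 0.66)
  Item 0.28 -> Bin 1 (now 0.94)
  Item 0.15 -> new Bin 2
  Item 0.23 -> Bin 2 (now 0.38)
  Item 0.81 -> new Bin 3
  Item 0.41 -> Bin 2 (now 0.79)
Total bins used = 3

3


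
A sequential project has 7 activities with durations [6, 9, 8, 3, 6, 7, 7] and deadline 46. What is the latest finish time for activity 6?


LF(activity 6) = deadline - sum of successor durations
Successors: activities 7 through 7 with durations [7]
Sum of successor durations = 7
LF = 46 - 7 = 39

39


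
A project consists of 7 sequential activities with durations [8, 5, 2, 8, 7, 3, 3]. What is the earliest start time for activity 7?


Activity 7 starts after activities 1 through 6 complete.
Predecessor durations: [8, 5, 2, 8, 7, 3]
ES = 8 + 5 + 2 + 8 + 7 + 3 = 33

33


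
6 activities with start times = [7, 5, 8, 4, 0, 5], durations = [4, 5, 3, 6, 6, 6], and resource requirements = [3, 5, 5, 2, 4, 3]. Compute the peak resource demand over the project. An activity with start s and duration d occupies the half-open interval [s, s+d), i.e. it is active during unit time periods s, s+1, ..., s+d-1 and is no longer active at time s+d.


Each activity i is active on [start_i, start_i + duration_i).
Compute total resource usage per time slot:
  t=0: active resources = [4], total = 4
  t=1: active resources = [4], total = 4
  t=2: active resources = [4], total = 4
  t=3: active resources = [4], total = 4
  t=4: active resources = [2, 4], total = 6
  t=5: active resources = [5, 2, 4, 3], total = 14
  t=6: active resources = [5, 2, 3], total = 10
  t=7: active resources = [3, 5, 2, 3], total = 13
  t=8: active resources = [3, 5, 5, 2, 3], total = 18
  t=9: active resources = [3, 5, 5, 2, 3], total = 18
  t=10: active resources = [3, 5, 3], total = 11
Peak resource demand = 18

18


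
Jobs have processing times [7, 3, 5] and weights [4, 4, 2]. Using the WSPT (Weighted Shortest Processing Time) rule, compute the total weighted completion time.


Compute p/w ratios and sort ascending (WSPT): [(3, 4), (7, 4), (5, 2)]
Compute weighted completion times:
  Job (p=3,w=4): C=3, w*C=4*3=12
  Job (p=7,w=4): C=10, w*C=4*10=40
  Job (p=5,w=2): C=15, w*C=2*15=30
Total weighted completion time = 82

82


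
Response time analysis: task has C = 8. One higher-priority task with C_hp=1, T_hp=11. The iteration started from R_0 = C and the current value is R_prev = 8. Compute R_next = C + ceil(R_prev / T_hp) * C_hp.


R_next = C + ceil(R_prev / T_hp) * C_hp
ceil(8 / 11) = ceil(0.7273) = 1
Interference = 1 * 1 = 1
R_next = 8 + 1 = 9

9


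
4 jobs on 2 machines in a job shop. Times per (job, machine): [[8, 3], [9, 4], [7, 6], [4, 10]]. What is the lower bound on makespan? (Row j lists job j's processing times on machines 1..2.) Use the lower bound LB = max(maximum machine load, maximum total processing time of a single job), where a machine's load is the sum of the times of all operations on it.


Machine loads:
  Machine 1: 8 + 9 + 7 + 4 = 28
  Machine 2: 3 + 4 + 6 + 10 = 23
Max machine load = 28
Job totals:
  Job 1: 11
  Job 2: 13
  Job 3: 13
  Job 4: 14
Max job total = 14
Lower bound = max(28, 14) = 28

28


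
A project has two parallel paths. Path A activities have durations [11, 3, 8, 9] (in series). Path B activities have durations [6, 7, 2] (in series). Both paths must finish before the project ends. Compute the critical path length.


Path A total = 11 + 3 + 8 + 9 = 31
Path B total = 6 + 7 + 2 = 15
Critical path = longest path = max(31, 15) = 31

31


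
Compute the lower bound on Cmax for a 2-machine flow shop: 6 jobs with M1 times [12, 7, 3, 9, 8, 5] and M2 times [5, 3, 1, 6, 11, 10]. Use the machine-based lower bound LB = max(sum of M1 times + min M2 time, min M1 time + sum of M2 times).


LB1 = sum(M1 times) + min(M2 times) = 44 + 1 = 45
LB2 = min(M1 times) + sum(M2 times) = 3 + 36 = 39
Lower bound = max(LB1, LB2) = max(45, 39) = 45

45


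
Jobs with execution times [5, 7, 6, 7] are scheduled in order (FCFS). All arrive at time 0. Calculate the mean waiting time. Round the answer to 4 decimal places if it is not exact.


FCFS order (as given): [5, 7, 6, 7]
Waiting times:
  Job 1: wait = 0
  Job 2: wait = 5
  Job 3: wait = 12
  Job 4: wait = 18
Sum of waiting times = 35
Average waiting time = 35/4 = 8.75

8.75


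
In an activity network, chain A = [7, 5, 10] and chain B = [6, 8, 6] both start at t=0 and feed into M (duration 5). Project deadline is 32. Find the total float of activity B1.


Forward pass: ES(B1) = sum of predecessors on chain B = 0
EF = ES + duration = 0 + 6 = 6
Backward pass: LF(M) = deadline = 32; LS(M) = 32 - 5 = 27
LF(B1) = LS(M) - sum(successors on chain B) = 27 - 14 = 13
LS = LF - duration = 13 - 6 = 7
Total float = LS - ES = 7 - 0 = 7

7


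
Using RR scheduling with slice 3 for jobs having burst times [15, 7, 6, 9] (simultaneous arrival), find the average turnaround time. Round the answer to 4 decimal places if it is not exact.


Time quantum = 3
Execution trace:
  J1 runs 3 units, time = 3
  J2 runs 3 units, time = 6
  J3 runs 3 units, time = 9
  J4 runs 3 units, time = 12
  J1 runs 3 units, time = 15
  J2 runs 3 units, time = 18
  J3 runs 3 units, time = 21
  J4 runs 3 units, time = 24
  J1 runs 3 units, time = 27
  J2 runs 1 units, time = 28
  J4 runs 3 units, time = 31
  J1 runs 3 units, time = 34
  J1 runs 3 units, time = 37
Finish times: [37, 28, 21, 31]
Average turnaround = 117/4 = 29.25

29.25


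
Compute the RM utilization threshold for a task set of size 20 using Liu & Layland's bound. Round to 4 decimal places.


Compute 2^(1/20) = 1.0352649238
Subtract 1: 1.0352649238 - 1 = 0.0352649238
Multiply by n: 20 * 0.0352649238 = 0.7052984760
Round to 4 dp: 0.7053

0.7053


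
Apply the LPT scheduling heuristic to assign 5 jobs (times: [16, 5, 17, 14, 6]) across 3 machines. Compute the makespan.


Sort jobs in decreasing order (LPT): [17, 16, 14, 6, 5]
Assign each job to the least loaded machine:
  Machine 1: jobs [17], load = 17
  Machine 2: jobs [16, 5], load = 21
  Machine 3: jobs [14, 6], load = 20
Makespan = max load = 21

21


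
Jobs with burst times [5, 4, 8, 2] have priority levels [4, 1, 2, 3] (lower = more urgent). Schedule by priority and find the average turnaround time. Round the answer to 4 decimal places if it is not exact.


Sort by priority (ascending = highest first):
Order: [(1, 4), (2, 8), (3, 2), (4, 5)]
Completion times:
  Priority 1, burst=4, C=4
  Priority 2, burst=8, C=12
  Priority 3, burst=2, C=14
  Priority 4, burst=5, C=19
Average turnaround = 49/4 = 12.25

12.25


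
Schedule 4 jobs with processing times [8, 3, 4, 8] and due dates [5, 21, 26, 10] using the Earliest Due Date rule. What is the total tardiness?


Sort by due date (EDD order): [(8, 5), (8, 10), (3, 21), (4, 26)]
Compute completion times and tardiness:
  Job 1: p=8, d=5, C=8, tardiness=max(0,8-5)=3
  Job 2: p=8, d=10, C=16, tardiness=max(0,16-10)=6
  Job 3: p=3, d=21, C=19, tardiness=max(0,19-21)=0
  Job 4: p=4, d=26, C=23, tardiness=max(0,23-26)=0
Total tardiness = 9

9


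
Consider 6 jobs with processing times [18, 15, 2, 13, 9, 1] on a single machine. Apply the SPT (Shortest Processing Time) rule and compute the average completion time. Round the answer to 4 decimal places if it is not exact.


Sort jobs by processing time (SPT order): [1, 2, 9, 13, 15, 18]
Compute completion times sequentially:
  Job 1: processing = 1, completes at 1
  Job 2: processing = 2, completes at 3
  Job 3: processing = 9, completes at 12
  Job 4: processing = 13, completes at 25
  Job 5: processing = 15, completes at 40
  Job 6: processing = 18, completes at 58
Sum of completion times = 139
Average completion time = 139/6 = 23.1667

23.1667


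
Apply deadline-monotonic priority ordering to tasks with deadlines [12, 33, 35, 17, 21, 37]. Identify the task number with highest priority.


Sort tasks by relative deadline (ascending):
  Task 1: deadline = 12
  Task 4: deadline = 17
  Task 5: deadline = 21
  Task 2: deadline = 33
  Task 3: deadline = 35
  Task 6: deadline = 37
Priority order (highest first): [1, 4, 5, 2, 3, 6]
Highest priority task = 1

1


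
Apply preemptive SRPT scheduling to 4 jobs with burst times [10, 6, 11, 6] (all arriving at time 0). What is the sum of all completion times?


Since all jobs arrive at t=0, SRPT equals SPT ordering.
SPT order: [6, 6, 10, 11]
Completion times:
  Job 1: p=6, C=6
  Job 2: p=6, C=12
  Job 3: p=10, C=22
  Job 4: p=11, C=33
Total completion time = 6 + 12 + 22 + 33 = 73

73


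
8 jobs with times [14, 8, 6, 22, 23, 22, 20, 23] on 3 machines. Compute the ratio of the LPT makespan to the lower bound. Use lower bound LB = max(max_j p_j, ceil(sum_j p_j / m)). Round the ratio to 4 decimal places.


LPT order: [23, 23, 22, 22, 20, 14, 8, 6]
Machine loads after assignment: [49, 45, 44]
LPT makespan = 49
Lower bound = max(max_job, ceil(total/3)) = max(23, 46) = 46
Ratio = 49 / 46 = 1.0652

1.0652


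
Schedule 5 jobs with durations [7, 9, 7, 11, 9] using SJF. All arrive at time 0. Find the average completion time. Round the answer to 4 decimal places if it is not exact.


SJF order (ascending): [7, 7, 9, 9, 11]
Completion times:
  Job 1: burst=7, C=7
  Job 2: burst=7, C=14
  Job 3: burst=9, C=23
  Job 4: burst=9, C=32
  Job 5: burst=11, C=43
Average completion = 119/5 = 23.8

23.8


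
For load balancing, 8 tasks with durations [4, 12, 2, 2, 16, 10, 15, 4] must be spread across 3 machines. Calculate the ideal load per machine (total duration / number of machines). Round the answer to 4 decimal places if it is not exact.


Total processing time = 4 + 12 + 2 + 2 + 16 + 10 + 15 + 4 = 65
Number of machines = 3
Ideal balanced load = 65 / 3 = 21.6667

21.6667


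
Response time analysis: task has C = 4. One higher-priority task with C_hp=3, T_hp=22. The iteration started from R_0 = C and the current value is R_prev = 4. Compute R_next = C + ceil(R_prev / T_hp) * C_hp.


R_next = C + ceil(R_prev / T_hp) * C_hp
ceil(4 / 22) = ceil(0.1818) = 1
Interference = 1 * 3 = 3
R_next = 4 + 3 = 7

7


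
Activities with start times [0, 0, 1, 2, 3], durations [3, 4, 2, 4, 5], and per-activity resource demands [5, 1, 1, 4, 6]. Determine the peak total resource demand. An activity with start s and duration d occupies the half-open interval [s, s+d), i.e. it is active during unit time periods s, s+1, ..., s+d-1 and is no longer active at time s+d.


Each activity i is active on [start_i, start_i + duration_i).
Compute total resource usage per time slot:
  t=0: active resources = [5, 1], total = 6
  t=1: active resources = [5, 1, 1], total = 7
  t=2: active resources = [5, 1, 1, 4], total = 11
  t=3: active resources = [1, 4, 6], total = 11
  t=4: active resources = [4, 6], total = 10
  t=5: active resources = [4, 6], total = 10
  t=6: active resources = [6], total = 6
  t=7: active resources = [6], total = 6
Peak resource demand = 11

11


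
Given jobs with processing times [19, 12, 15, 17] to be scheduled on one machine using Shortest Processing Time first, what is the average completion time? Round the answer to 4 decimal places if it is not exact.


Sort jobs by processing time (SPT order): [12, 15, 17, 19]
Compute completion times sequentially:
  Job 1: processing = 12, completes at 12
  Job 2: processing = 15, completes at 27
  Job 3: processing = 17, completes at 44
  Job 4: processing = 19, completes at 63
Sum of completion times = 146
Average completion time = 146/4 = 36.5

36.5


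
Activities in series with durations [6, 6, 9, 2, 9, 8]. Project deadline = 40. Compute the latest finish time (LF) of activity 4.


LF(activity 4) = deadline - sum of successor durations
Successors: activities 5 through 6 with durations [9, 8]
Sum of successor durations = 17
LF = 40 - 17 = 23

23


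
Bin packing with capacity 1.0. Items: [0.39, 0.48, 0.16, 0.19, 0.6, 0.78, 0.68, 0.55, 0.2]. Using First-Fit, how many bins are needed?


Place items sequentially using First-Fit:
  Item 0.39 -> new Bin 1
  Item 0.48 -> Bin 1 (now 0.87)
  Item 0.16 -> new Bin 2
  Item 0.19 -> Bin 2 (now 0.35)
  Item 0.6 -> Bin 2 (now 0.95)
  Item 0.78 -> new Bin 3
  Item 0.68 -> new Bin 4
  Item 0.55 -> new Bin 5
  Item 0.2 -> Bin 3 (now 0.98)
Total bins used = 5

5


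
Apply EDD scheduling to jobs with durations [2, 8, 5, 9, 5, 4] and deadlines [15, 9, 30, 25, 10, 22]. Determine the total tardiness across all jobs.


Sort by due date (EDD order): [(8, 9), (5, 10), (2, 15), (4, 22), (9, 25), (5, 30)]
Compute completion times and tardiness:
  Job 1: p=8, d=9, C=8, tardiness=max(0,8-9)=0
  Job 2: p=5, d=10, C=13, tardiness=max(0,13-10)=3
  Job 3: p=2, d=15, C=15, tardiness=max(0,15-15)=0
  Job 4: p=4, d=22, C=19, tardiness=max(0,19-22)=0
  Job 5: p=9, d=25, C=28, tardiness=max(0,28-25)=3
  Job 6: p=5, d=30, C=33, tardiness=max(0,33-30)=3
Total tardiness = 9

9


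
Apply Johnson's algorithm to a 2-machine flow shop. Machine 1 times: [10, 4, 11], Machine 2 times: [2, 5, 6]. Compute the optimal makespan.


Apply Johnson's rule:
  Group 1 (a <= b): [(2, 4, 5)]
  Group 2 (a > b): [(3, 11, 6), (1, 10, 2)]
Optimal job order: [2, 3, 1]
Schedule:
  Job 2: M1 done at 4, M2 done at 9
  Job 3: M1 done at 15, M2 done at 21
  Job 1: M1 done at 25, M2 done at 27
Makespan = 27

27


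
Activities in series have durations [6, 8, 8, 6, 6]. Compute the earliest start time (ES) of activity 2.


Activity 2 starts after activities 1 through 1 complete.
Predecessor durations: [6]
ES = 6 = 6

6


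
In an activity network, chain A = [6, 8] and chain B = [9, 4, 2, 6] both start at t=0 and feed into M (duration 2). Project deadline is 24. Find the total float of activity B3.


Forward pass: ES(B3) = sum of predecessors on chain B = 13
EF = ES + duration = 13 + 2 = 15
Backward pass: LF(M) = deadline = 24; LS(M) = 24 - 2 = 22
LF(B3) = LS(M) - sum(successors on chain B) = 22 - 6 = 16
LS = LF - duration = 16 - 2 = 14
Total float = LS - ES = 14 - 13 = 1

1


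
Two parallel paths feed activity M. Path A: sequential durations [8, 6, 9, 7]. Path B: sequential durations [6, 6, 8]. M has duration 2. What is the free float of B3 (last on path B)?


ES(B3) = sum of predecessors on chain B = 12
EF(B3) = ES + duration = 12 + 8 = 20
Successor of B3 is M. ES(M) = max(sum(A), sum(B)) = max(30, 20) = 30
Free float = ES(successor) - EF(current) = 30 - 20 = 10

10


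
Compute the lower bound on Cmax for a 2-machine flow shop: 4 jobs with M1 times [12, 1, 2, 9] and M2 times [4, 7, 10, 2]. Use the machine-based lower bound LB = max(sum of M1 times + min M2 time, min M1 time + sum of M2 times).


LB1 = sum(M1 times) + min(M2 times) = 24 + 2 = 26
LB2 = min(M1 times) + sum(M2 times) = 1 + 23 = 24
Lower bound = max(LB1, LB2) = max(26, 24) = 26

26


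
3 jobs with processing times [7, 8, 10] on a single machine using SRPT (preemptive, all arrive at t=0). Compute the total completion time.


Since all jobs arrive at t=0, SRPT equals SPT ordering.
SPT order: [7, 8, 10]
Completion times:
  Job 1: p=7, C=7
  Job 2: p=8, C=15
  Job 3: p=10, C=25
Total completion time = 7 + 15 + 25 = 47

47


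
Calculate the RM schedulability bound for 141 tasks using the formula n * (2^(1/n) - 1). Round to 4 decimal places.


Compute 2^(1/141) = 1.0049280405
Subtract 1: 1.0049280405 - 1 = 0.0049280405
Multiply by n: 141 * 0.0049280405 = 0.6948537105
Round to 4 dp: 0.6949

0.6949


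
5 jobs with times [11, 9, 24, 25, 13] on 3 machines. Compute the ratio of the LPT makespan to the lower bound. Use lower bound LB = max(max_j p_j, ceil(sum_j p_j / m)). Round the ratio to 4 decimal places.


LPT order: [25, 24, 13, 11, 9]
Machine loads after assignment: [25, 33, 24]
LPT makespan = 33
Lower bound = max(max_job, ceil(total/3)) = max(25, 28) = 28
Ratio = 33 / 28 = 1.1786

1.1786


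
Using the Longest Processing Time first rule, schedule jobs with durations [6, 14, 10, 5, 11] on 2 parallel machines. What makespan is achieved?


Sort jobs in decreasing order (LPT): [14, 11, 10, 6, 5]
Assign each job to the least loaded machine:
  Machine 1: jobs [14, 6, 5], load = 25
  Machine 2: jobs [11, 10], load = 21
Makespan = max load = 25

25


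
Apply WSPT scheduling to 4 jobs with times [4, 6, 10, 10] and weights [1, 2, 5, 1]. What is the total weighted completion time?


Compute p/w ratios and sort ascending (WSPT): [(10, 5), (6, 2), (4, 1), (10, 1)]
Compute weighted completion times:
  Job (p=10,w=5): C=10, w*C=5*10=50
  Job (p=6,w=2): C=16, w*C=2*16=32
  Job (p=4,w=1): C=20, w*C=1*20=20
  Job (p=10,w=1): C=30, w*C=1*30=30
Total weighted completion time = 132

132


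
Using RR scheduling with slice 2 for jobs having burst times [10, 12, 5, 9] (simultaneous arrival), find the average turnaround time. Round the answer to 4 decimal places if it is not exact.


Time quantum = 2
Execution trace:
  J1 runs 2 units, time = 2
  J2 runs 2 units, time = 4
  J3 runs 2 units, time = 6
  J4 runs 2 units, time = 8
  J1 runs 2 units, time = 10
  J2 runs 2 units, time = 12
  J3 runs 2 units, time = 14
  J4 runs 2 units, time = 16
  J1 runs 2 units, time = 18
  J2 runs 2 units, time = 20
  J3 runs 1 units, time = 21
  J4 runs 2 units, time = 23
  J1 runs 2 units, time = 25
  J2 runs 2 units, time = 27
  J4 runs 2 units, time = 29
  J1 runs 2 units, time = 31
  J2 runs 2 units, time = 33
  J4 runs 1 units, time = 34
  J2 runs 2 units, time = 36
Finish times: [31, 36, 21, 34]
Average turnaround = 122/4 = 30.5

30.5


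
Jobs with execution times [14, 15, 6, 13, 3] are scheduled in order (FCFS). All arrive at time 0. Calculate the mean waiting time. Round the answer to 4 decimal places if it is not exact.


FCFS order (as given): [14, 15, 6, 13, 3]
Waiting times:
  Job 1: wait = 0
  Job 2: wait = 14
  Job 3: wait = 29
  Job 4: wait = 35
  Job 5: wait = 48
Sum of waiting times = 126
Average waiting time = 126/5 = 25.2

25.2


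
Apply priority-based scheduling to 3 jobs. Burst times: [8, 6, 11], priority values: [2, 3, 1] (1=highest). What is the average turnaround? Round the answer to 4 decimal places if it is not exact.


Sort by priority (ascending = highest first):
Order: [(1, 11), (2, 8), (3, 6)]
Completion times:
  Priority 1, burst=11, C=11
  Priority 2, burst=8, C=19
  Priority 3, burst=6, C=25
Average turnaround = 55/3 = 18.3333

18.3333


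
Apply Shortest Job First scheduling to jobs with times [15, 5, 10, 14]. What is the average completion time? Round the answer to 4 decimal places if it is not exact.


SJF order (ascending): [5, 10, 14, 15]
Completion times:
  Job 1: burst=5, C=5
  Job 2: burst=10, C=15
  Job 3: burst=14, C=29
  Job 4: burst=15, C=44
Average completion = 93/4 = 23.25

23.25


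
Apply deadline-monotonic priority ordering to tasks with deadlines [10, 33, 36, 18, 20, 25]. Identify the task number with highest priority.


Sort tasks by relative deadline (ascending):
  Task 1: deadline = 10
  Task 4: deadline = 18
  Task 5: deadline = 20
  Task 6: deadline = 25
  Task 2: deadline = 33
  Task 3: deadline = 36
Priority order (highest first): [1, 4, 5, 6, 2, 3]
Highest priority task = 1

1


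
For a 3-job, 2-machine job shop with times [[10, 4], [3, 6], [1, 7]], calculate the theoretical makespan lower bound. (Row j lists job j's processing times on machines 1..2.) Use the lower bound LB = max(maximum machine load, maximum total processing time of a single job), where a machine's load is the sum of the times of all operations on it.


Machine loads:
  Machine 1: 10 + 3 + 1 = 14
  Machine 2: 4 + 6 + 7 = 17
Max machine load = 17
Job totals:
  Job 1: 14
  Job 2: 9
  Job 3: 8
Max job total = 14
Lower bound = max(17, 14) = 17

17


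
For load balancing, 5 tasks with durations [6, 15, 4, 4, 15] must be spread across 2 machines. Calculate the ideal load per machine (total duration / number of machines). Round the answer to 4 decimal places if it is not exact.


Total processing time = 6 + 15 + 4 + 4 + 15 = 44
Number of machines = 2
Ideal balanced load = 44 / 2 = 22.0

22.0


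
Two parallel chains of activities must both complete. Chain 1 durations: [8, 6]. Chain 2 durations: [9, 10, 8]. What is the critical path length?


Path A total = 8 + 6 = 14
Path B total = 9 + 10 + 8 = 27
Critical path = longest path = max(14, 27) = 27

27


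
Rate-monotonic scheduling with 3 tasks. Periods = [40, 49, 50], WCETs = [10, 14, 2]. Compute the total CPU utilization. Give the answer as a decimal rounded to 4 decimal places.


Compute individual utilizations (exact fractions):
  Task 1: C/T = 10/40 = 1/4 (approx. 0.25)
  Task 2: C/T = 14/49 = 2/7 (approx. 0.2857)
  Task 3: C/T = 2/50 = 1/25 (approx. 0.04)
Total utilization U = 1/4 + 2/7 + 1/25 = 403/700
Rounded to 4 decimal places: U = 0.5757
RM (Liu & Layland) bound for 3 tasks = 0.779763; compare with U = 403/700 (approx. 0.575714)
U <= bound, so schedulable by RM sufficient condition.

0.5757


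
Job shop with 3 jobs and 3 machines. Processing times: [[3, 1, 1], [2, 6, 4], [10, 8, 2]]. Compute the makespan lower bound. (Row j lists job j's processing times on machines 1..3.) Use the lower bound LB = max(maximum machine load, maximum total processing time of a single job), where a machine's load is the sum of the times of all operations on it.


Machine loads:
  Machine 1: 3 + 2 + 10 = 15
  Machine 2: 1 + 6 + 8 = 15
  Machine 3: 1 + 4 + 2 = 7
Max machine load = 15
Job totals:
  Job 1: 5
  Job 2: 12
  Job 3: 20
Max job total = 20
Lower bound = max(15, 20) = 20

20


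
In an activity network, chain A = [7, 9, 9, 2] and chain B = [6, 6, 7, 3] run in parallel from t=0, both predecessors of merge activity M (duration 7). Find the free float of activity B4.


ES(B4) = sum of predecessors on chain B = 19
EF(B4) = ES + duration = 19 + 3 = 22
Successor of B4 is M. ES(M) = max(sum(A), sum(B)) = max(27, 22) = 27
Free float = ES(successor) - EF(current) = 27 - 22 = 5

5


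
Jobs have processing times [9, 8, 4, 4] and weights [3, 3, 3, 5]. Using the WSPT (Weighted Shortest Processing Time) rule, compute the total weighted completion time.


Compute p/w ratios and sort ascending (WSPT): [(4, 5), (4, 3), (8, 3), (9, 3)]
Compute weighted completion times:
  Job (p=4,w=5): C=4, w*C=5*4=20
  Job (p=4,w=3): C=8, w*C=3*8=24
  Job (p=8,w=3): C=16, w*C=3*16=48
  Job (p=9,w=3): C=25, w*C=3*25=75
Total weighted completion time = 167

167


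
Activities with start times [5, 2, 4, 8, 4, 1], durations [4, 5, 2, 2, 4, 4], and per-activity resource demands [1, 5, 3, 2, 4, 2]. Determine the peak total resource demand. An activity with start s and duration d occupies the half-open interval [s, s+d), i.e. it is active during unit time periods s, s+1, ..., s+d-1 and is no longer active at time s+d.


Each activity i is active on [start_i, start_i + duration_i).
Compute total resource usage per time slot:
  t=0: active resources = [], total = 0
  t=1: active resources = [2], total = 2
  t=2: active resources = [5, 2], total = 7
  t=3: active resources = [5, 2], total = 7
  t=4: active resources = [5, 3, 4, 2], total = 14
  t=5: active resources = [1, 5, 3, 4], total = 13
  t=6: active resources = [1, 5, 4], total = 10
  t=7: active resources = [1, 4], total = 5
  t=8: active resources = [1, 2], total = 3
  t=9: active resources = [2], total = 2
Peak resource demand = 14

14


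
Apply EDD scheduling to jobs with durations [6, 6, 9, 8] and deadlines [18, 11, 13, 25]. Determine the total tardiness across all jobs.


Sort by due date (EDD order): [(6, 11), (9, 13), (6, 18), (8, 25)]
Compute completion times and tardiness:
  Job 1: p=6, d=11, C=6, tardiness=max(0,6-11)=0
  Job 2: p=9, d=13, C=15, tardiness=max(0,15-13)=2
  Job 3: p=6, d=18, C=21, tardiness=max(0,21-18)=3
  Job 4: p=8, d=25, C=29, tardiness=max(0,29-25)=4
Total tardiness = 9

9


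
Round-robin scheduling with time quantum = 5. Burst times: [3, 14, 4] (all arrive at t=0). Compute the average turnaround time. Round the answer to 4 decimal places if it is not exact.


Time quantum = 5
Execution trace:
  J1 runs 3 units, time = 3
  J2 runs 5 units, time = 8
  J3 runs 4 units, time = 12
  J2 runs 5 units, time = 17
  J2 runs 4 units, time = 21
Finish times: [3, 21, 12]
Average turnaround = 36/3 = 12.0

12.0


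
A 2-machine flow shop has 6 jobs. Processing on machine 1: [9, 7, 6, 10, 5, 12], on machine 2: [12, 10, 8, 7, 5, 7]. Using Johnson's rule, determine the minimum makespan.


Apply Johnson's rule:
  Group 1 (a <= b): [(5, 5, 5), (3, 6, 8), (2, 7, 10), (1, 9, 12)]
  Group 2 (a > b): [(4, 10, 7), (6, 12, 7)]
Optimal job order: [5, 3, 2, 1, 4, 6]
Schedule:
  Job 5: M1 done at 5, M2 done at 10
  Job 3: M1 done at 11, M2 done at 19
  Job 2: M1 done at 18, M2 done at 29
  Job 1: M1 done at 27, M2 done at 41
  Job 4: M1 done at 37, M2 done at 48
  Job 6: M1 done at 49, M2 done at 56
Makespan = 56

56


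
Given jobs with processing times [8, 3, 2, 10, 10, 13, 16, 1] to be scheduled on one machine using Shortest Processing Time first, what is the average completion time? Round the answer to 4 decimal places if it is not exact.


Sort jobs by processing time (SPT order): [1, 2, 3, 8, 10, 10, 13, 16]
Compute completion times sequentially:
  Job 1: processing = 1, completes at 1
  Job 2: processing = 2, completes at 3
  Job 3: processing = 3, completes at 6
  Job 4: processing = 8, completes at 14
  Job 5: processing = 10, completes at 24
  Job 6: processing = 10, completes at 34
  Job 7: processing = 13, completes at 47
  Job 8: processing = 16, completes at 63
Sum of completion times = 192
Average completion time = 192/8 = 24.0

24.0


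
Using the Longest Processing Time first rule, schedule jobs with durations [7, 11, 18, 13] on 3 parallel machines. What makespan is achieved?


Sort jobs in decreasing order (LPT): [18, 13, 11, 7]
Assign each job to the least loaded machine:
  Machine 1: jobs [18], load = 18
  Machine 2: jobs [13], load = 13
  Machine 3: jobs [11, 7], load = 18
Makespan = max load = 18

18


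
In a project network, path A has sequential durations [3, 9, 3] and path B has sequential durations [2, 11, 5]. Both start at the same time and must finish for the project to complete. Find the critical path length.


Path A total = 3 + 9 + 3 = 15
Path B total = 2 + 11 + 5 = 18
Critical path = longest path = max(15, 18) = 18

18


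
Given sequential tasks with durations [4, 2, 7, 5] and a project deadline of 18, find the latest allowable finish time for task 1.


LF(activity 1) = deadline - sum of successor durations
Successors: activities 2 through 4 with durations [2, 7, 5]
Sum of successor durations = 14
LF = 18 - 14 = 4

4


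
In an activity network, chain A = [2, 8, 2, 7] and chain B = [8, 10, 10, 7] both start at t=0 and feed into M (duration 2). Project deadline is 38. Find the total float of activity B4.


Forward pass: ES(B4) = sum of predecessors on chain B = 28
EF = ES + duration = 28 + 7 = 35
Backward pass: LF(M) = deadline = 38; LS(M) = 38 - 2 = 36
LF(B4) = LS(M) - sum(successors on chain B) = 36 - 0 = 36
LS = LF - duration = 36 - 7 = 29
Total float = LS - ES = 29 - 28 = 1

1


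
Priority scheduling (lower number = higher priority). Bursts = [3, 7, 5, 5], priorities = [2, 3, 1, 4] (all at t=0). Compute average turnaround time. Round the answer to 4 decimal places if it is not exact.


Sort by priority (ascending = highest first):
Order: [(1, 5), (2, 3), (3, 7), (4, 5)]
Completion times:
  Priority 1, burst=5, C=5
  Priority 2, burst=3, C=8
  Priority 3, burst=7, C=15
  Priority 4, burst=5, C=20
Average turnaround = 48/4 = 12.0

12.0


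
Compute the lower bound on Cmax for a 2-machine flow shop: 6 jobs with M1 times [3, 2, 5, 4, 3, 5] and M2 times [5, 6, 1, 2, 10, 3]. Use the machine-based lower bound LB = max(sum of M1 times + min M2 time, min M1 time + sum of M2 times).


LB1 = sum(M1 times) + min(M2 times) = 22 + 1 = 23
LB2 = min(M1 times) + sum(M2 times) = 2 + 27 = 29
Lower bound = max(LB1, LB2) = max(23, 29) = 29

29
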